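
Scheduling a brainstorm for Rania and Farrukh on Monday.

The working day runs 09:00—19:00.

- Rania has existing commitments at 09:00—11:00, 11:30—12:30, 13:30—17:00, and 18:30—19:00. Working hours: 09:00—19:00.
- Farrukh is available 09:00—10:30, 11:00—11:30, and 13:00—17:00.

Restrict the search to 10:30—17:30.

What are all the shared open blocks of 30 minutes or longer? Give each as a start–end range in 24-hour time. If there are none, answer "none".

Rania free within 09:00–19:00: 11:00–11:30, 12:30–13:30, 17:00–18:30.
Rania ∩ Farrukh: 11:00–11:30, 13:00–13:30.
Restricted to 10:30–17:30: 11:00–11:30, 13:00–13:30.
Windows ≥ 30 min: 11:00–11:30, 13:00–13:30.

11:00–11:30, 13:00–13:30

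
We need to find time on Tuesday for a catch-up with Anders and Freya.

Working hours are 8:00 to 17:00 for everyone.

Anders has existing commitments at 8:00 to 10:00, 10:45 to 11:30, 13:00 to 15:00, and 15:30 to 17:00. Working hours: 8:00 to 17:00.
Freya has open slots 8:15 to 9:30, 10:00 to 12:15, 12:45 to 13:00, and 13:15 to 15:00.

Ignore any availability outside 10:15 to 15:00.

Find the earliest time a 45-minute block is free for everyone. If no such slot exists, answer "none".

Anders free within 08:00–17:00: 10:00–10:45, 11:30–13:00, 15:00–15:30.
Anders ∩ Freya: 10:00–10:45, 11:30–12:15, 12:45–13:00.
Restricted to 10:15–15:00: 10:15–10:45, 11:30–12:15, 12:45–13:00.
Windows ≥ 45 min: 11:30–12:15.
Earliest such window starts at 11:30.

11:30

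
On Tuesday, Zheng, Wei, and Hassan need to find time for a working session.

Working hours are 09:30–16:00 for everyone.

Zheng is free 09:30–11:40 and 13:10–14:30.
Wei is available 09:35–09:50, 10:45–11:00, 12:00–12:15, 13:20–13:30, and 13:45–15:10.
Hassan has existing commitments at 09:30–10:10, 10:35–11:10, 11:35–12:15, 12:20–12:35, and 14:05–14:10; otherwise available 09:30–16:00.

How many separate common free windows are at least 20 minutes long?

Hassan free within 09:30–16:00: 10:10–10:35, 11:10–11:35, 12:15–12:20, 12:35–14:05, 14:10–16:00.
Zheng ∩ Wei: 09:35–09:50, 10:45–11:00, 13:20–13:30, 13:45–14:30.
Zheng ∩ Wei ∩ Hassan: 13:20–13:30, 13:45–14:05, 14:10–14:30.
Windows ≥ 20 min: 13:45–14:05, 14:10–14:30.
That's 2 windows.

2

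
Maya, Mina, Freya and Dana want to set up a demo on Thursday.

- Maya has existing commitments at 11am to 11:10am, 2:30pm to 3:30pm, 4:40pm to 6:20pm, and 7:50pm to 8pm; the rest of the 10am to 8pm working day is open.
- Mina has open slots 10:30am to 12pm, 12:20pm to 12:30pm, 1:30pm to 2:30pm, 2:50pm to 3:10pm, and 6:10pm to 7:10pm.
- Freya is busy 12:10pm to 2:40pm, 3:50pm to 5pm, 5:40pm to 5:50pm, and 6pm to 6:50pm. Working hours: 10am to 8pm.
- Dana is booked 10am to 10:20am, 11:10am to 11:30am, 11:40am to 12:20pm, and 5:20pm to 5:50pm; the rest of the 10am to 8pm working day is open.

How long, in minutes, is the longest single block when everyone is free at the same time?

30 minutes

Maya free within 10:00–20:00: 10:00–11:00, 11:10–14:30, 15:30–16:40, 18:20–19:50.
Freya free within 10:00–20:00: 10:00–12:10, 14:40–15:50, 17:00–17:40, 17:50–18:00, 18:50–20:00.
Dana free within 10:00–20:00: 10:20–11:10, 11:30–11:40, 12:20–17:20, 17:50–20:00.
Maya ∩ Mina: 10:30–11:00, 11:10–12:00, 12:20–12:30, 13:30–14:30, 18:20–19:10.
Maya ∩ Mina ∩ Freya: 10:30–11:00, 11:10–12:00, 18:50–19:10.
Maya ∩ Mina ∩ Freya ∩ Dana: 10:30–11:00, 11:30–11:40, 18:50–19:10.
Common window lengths: 30, 10, 20 min; longest is 30.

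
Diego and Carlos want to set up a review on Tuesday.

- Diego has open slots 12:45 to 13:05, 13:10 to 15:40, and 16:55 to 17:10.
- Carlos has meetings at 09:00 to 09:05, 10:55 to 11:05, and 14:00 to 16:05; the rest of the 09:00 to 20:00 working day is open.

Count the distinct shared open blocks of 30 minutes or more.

1

Carlos free within 09:00–20:00: 09:05–10:55, 11:05–14:00, 16:05–20:00.
Diego ∩ Carlos: 12:45–13:05, 13:10–14:00, 16:55–17:10.
Windows ≥ 30 min: 13:10–14:00.
That's 1 window.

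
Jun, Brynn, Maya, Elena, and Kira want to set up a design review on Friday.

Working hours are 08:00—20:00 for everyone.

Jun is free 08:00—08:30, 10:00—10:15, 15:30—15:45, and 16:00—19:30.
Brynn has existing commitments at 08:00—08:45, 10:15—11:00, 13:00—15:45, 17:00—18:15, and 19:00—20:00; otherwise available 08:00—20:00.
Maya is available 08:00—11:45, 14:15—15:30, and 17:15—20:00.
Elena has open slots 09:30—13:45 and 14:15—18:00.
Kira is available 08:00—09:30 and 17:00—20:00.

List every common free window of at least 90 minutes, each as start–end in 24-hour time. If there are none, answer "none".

none

Brynn free within 08:00–20:00: 08:45–10:15, 11:00–13:00, 15:45–17:00, 18:15–19:00.
Jun ∩ Brynn: 10:00–10:15, 16:00–17:00, 18:15–19:00.
Jun ∩ Brynn ∩ Maya: 10:00–10:15, 18:15–19:00.
Jun ∩ Brynn ∩ Maya ∩ Elena: 10:00–10:15.
Jun ∩ Brynn ∩ Maya ∩ Elena ∩ Kira: (none).
Windows ≥ 90 min: (none).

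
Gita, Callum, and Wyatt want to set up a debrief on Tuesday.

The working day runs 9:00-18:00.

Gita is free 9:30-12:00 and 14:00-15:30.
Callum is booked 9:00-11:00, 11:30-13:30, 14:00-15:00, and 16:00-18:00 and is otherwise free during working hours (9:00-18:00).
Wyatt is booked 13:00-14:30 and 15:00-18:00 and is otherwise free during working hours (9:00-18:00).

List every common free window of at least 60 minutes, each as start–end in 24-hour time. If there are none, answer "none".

Callum free within 09:00–18:00: 11:00–11:30, 13:30–14:00, 15:00–16:00.
Wyatt free within 09:00–18:00: 09:00–13:00, 14:30–15:00.
Gita ∩ Callum: 11:00–11:30, 15:00–15:30.
Gita ∩ Callum ∩ Wyatt: 11:00–11:30.
Windows ≥ 60 min: (none).

none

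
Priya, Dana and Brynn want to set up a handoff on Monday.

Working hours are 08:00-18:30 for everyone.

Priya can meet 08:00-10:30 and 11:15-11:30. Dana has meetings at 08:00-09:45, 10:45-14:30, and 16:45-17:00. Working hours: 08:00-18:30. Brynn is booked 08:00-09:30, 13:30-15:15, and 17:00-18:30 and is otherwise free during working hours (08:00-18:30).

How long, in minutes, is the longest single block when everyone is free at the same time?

45 minutes

Dana free within 08:00–18:30: 09:45–10:45, 14:30–16:45, 17:00–18:30.
Brynn free within 08:00–18:30: 09:30–13:30, 15:15–17:00.
Priya ∩ Dana: 09:45–10:30.
Priya ∩ Dana ∩ Brynn: 09:45–10:30.
Single common window of 45 minutes.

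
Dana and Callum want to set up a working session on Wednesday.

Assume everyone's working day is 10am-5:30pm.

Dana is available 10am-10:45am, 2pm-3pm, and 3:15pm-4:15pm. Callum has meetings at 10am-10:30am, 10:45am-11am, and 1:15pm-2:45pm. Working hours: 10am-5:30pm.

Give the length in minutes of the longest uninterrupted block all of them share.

60 minutes

Callum free within 10:00–17:30: 10:30–10:45, 11:00–13:15, 14:45–17:30.
Dana ∩ Callum: 10:30–10:45, 14:45–15:00, 15:15–16:15.
Common window lengths: 15, 15, 60 min; longest is 60.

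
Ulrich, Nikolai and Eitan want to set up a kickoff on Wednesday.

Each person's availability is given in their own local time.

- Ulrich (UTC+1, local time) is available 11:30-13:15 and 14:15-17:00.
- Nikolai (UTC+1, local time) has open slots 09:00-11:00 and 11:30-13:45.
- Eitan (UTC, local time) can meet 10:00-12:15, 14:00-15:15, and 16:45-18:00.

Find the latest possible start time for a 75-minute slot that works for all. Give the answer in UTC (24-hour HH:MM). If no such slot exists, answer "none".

11:00

Ulrich → UTC: 10:30–12:15, 13:15–16:00.
Nikolai → UTC: 08:00–10:00, 10:30–12:45.
Eitan → UTC: 10:00–12:15, 14:00–15:15, 16:45–18:00.
Ulrich ∩ Nikolai: 10:30–12:15.
Ulrich ∩ Nikolai ∩ Eitan: 10:30–12:15.
Windows ≥ 75 min: 10:30–12:15.
Latest start in the last window 10:30–12:15 is 12:15 − 75 min = 11:00.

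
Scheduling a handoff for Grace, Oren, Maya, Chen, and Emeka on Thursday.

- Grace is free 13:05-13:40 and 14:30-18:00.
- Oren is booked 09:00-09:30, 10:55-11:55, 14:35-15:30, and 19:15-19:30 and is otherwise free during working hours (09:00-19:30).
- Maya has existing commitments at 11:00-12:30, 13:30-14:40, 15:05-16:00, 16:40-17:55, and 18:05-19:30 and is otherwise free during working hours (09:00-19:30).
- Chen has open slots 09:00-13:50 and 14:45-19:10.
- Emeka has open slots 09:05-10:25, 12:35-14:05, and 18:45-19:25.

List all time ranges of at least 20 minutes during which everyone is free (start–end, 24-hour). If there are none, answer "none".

Oren free within 09:00–19:30: 09:30–10:55, 11:55–14:35, 15:30–19:15.
Maya free within 09:00–19:30: 09:00–11:00, 12:30–13:30, 14:40–15:05, 16:00–16:40, 17:55–18:05.
Grace ∩ Oren: 13:05–13:40, 14:30–14:35, 15:30–18:00.
Grace ∩ Oren ∩ Maya: 13:05–13:30, 16:00–16:40, 17:55–18:00.
Grace ∩ Oren ∩ Maya ∩ Chen: 13:05–13:30, 16:00–16:40, 17:55–18:00.
Grace ∩ Oren ∩ Maya ∩ Chen ∩ Emeka: 13:05–13:30.
Windows ≥ 20 min: 13:05–13:30.

13:05–13:30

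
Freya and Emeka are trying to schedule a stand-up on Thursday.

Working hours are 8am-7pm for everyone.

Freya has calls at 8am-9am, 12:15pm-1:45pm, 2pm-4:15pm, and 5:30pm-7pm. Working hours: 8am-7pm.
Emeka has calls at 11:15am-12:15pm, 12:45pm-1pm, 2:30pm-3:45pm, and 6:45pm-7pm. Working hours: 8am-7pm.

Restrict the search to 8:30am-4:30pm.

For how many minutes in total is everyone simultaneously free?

Freya free within 08:00–19:00: 09:00–12:15, 13:45–14:00, 16:15–17:30.
Emeka free within 08:00–19:00: 08:00–11:15, 12:15–12:45, 13:00–14:30, 15:45–18:45.
Freya ∩ Emeka: 09:00–11:15, 13:45–14:00, 16:15–17:30.
Restricted to 08:30–16:30: 09:00–11:15, 13:45–14:00, 16:15–16:30.
Total common minutes: 135 + 15 + 15 = 165.

165 minutes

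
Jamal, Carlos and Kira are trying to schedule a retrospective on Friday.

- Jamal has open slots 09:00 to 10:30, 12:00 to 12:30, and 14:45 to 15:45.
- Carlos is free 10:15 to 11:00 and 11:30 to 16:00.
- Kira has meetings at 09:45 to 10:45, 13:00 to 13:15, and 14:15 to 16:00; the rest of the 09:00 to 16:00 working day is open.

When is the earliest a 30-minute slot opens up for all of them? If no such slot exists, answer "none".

12:00

Kira free within 09:00–16:00: 09:00–09:45, 10:45–13:00, 13:15–14:15.
Jamal ∩ Carlos: 10:15–10:30, 12:00–12:30, 14:45–15:45.
Jamal ∩ Carlos ∩ Kira: 12:00–12:30.
Windows ≥ 30 min: 12:00–12:30.
Earliest such window starts at 12:00.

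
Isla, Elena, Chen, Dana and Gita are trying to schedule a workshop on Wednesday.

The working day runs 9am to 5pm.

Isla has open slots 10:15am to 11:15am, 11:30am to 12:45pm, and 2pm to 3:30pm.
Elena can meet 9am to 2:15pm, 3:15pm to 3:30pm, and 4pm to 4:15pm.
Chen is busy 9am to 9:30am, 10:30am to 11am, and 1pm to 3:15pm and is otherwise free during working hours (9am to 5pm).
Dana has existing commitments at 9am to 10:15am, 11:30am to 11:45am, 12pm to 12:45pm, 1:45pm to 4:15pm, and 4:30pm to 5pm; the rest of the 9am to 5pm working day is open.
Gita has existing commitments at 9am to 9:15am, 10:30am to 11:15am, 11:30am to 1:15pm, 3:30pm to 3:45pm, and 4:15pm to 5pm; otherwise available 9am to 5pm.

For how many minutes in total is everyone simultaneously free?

15 minutes

Chen free within 09:00–17:00: 09:30–10:30, 11:00–13:00, 15:15–17:00.
Dana free within 09:00–17:00: 10:15–11:30, 11:45–12:00, 12:45–13:45, 16:15–16:30.
Gita free within 09:00–17:00: 09:15–10:30, 11:15–11:30, 13:15–15:30, 15:45–16:15.
Isla ∩ Elena: 10:15–11:15, 11:30–12:45, 14:00–14:15, 15:15–15:30.
Isla ∩ Elena ∩ Chen: 10:15–10:30, 11:00–11:15, 11:30–12:45, 15:15–15:30.
Isla ∩ Elena ∩ Chen ∩ Dana: 10:15–10:30, 11:00–11:15, 11:45–12:00.
Isla ∩ Elena ∩ Chen ∩ Dana ∩ Gita: 10:15–10:30.
Total common minutes: 15.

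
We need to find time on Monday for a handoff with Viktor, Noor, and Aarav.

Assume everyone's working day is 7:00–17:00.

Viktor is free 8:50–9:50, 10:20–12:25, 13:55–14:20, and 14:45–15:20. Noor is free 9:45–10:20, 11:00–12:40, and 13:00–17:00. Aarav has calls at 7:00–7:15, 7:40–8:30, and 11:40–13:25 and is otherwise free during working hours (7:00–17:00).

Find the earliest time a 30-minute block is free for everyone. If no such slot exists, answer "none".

Aarav free within 07:00–17:00: 07:15–07:40, 08:30–11:40, 13:25–17:00.
Viktor ∩ Noor: 09:45–09:50, 11:00–12:25, 13:55–14:20, 14:45–15:20.
Viktor ∩ Noor ∩ Aarav: 09:45–09:50, 11:00–11:40, 13:55–14:20, 14:45–15:20.
Windows ≥ 30 min: 11:00–11:40, 14:45–15:20.
Earliest such window starts at 11:00.

11:00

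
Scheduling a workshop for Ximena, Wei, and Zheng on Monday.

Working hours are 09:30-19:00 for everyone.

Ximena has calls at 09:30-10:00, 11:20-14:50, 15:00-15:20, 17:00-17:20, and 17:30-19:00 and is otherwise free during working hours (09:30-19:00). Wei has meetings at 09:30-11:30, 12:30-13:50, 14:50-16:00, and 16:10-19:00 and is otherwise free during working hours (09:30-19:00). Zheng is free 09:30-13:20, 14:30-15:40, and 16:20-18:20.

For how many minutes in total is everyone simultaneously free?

Ximena free within 09:30–19:00: 10:00–11:20, 14:50–15:00, 15:20–17:00, 17:20–17:30.
Wei free within 09:30–19:00: 11:30–12:30, 13:50–14:50, 16:00–16:10.
Ximena ∩ Wei: 16:00–16:10.
Ximena ∩ Wei ∩ Zheng: (none).
Total common minutes: 0.

0 minutes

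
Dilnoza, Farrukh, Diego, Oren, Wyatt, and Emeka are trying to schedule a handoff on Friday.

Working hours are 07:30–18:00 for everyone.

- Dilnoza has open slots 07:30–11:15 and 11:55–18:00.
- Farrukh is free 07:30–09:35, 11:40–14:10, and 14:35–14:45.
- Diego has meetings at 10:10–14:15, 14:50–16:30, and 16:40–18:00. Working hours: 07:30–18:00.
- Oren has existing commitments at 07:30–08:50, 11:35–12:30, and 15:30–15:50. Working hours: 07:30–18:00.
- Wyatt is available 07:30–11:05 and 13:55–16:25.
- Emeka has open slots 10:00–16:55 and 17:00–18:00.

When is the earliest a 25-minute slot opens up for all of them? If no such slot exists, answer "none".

none

Diego free within 07:30–18:00: 07:30–10:10, 14:15–14:50, 16:30–16:40.
Oren free within 07:30–18:00: 08:50–11:35, 12:30–15:30, 15:50–18:00.
Dilnoza ∩ Farrukh: 07:30–09:35, 11:55–14:10, 14:35–14:45.
Dilnoza ∩ Farrukh ∩ Diego: 07:30–09:35, 14:35–14:45.
Dilnoza ∩ Farrukh ∩ Diego ∩ Oren: 08:50–09:35, 14:35–14:45.
Dilnoza ∩ Farrukh ∩ Diego ∩ Oren ∩ Wyatt: 08:50–09:35, 14:35–14:45.
Dilnoza ∩ Farrukh ∩ Diego ∩ Oren ∩ Wyatt ∩ Emeka: 14:35–14:45.
Windows ≥ 25 min: (none).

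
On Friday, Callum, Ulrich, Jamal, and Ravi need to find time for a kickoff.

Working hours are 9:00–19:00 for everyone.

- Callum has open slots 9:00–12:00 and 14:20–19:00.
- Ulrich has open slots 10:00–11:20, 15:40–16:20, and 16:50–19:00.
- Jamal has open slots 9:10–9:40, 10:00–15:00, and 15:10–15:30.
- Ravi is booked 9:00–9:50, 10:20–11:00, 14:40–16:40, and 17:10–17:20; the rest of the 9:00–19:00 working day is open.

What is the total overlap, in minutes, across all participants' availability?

40 minutes

Ravi free within 09:00–19:00: 09:50–10:20, 11:00–14:40, 16:40–17:10, 17:20–19:00.
Callum ∩ Ulrich: 10:00–11:20, 15:40–16:20, 16:50–19:00.
Callum ∩ Ulrich ∩ Jamal: 10:00–11:20.
Callum ∩ Ulrich ∩ Jamal ∩ Ravi: 10:00–10:20, 11:00–11:20.
Total common minutes: 20 + 20 = 40.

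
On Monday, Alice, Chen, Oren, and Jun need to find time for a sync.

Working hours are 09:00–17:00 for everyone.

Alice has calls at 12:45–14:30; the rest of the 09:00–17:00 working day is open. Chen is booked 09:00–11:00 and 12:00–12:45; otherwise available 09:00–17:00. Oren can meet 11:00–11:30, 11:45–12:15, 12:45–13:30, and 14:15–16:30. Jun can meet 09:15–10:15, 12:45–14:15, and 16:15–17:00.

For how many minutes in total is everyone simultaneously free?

Alice free within 09:00–17:00: 09:00–12:45, 14:30–17:00.
Chen free within 09:00–17:00: 11:00–12:00, 12:45–17:00.
Alice ∩ Chen: 11:00–12:00, 14:30–17:00.
Alice ∩ Chen ∩ Oren: 11:00–11:30, 11:45–12:00, 14:30–16:30.
Alice ∩ Chen ∩ Oren ∩ Jun: 16:15–16:30.
Total common minutes: 15.

15 minutes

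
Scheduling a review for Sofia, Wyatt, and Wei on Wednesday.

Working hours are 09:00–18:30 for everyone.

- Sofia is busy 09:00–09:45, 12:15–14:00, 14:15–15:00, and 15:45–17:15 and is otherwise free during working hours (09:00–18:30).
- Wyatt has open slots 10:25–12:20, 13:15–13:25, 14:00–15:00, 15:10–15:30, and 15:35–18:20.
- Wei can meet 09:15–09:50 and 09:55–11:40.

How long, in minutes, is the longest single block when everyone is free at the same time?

Sofia free within 09:00–18:30: 09:45–12:15, 14:00–14:15, 15:00–15:45, 17:15–18:30.
Sofia ∩ Wyatt: 10:25–12:15, 14:00–14:15, 15:10–15:30, 15:35–15:45, 17:15–18:20.
Sofia ∩ Wyatt ∩ Wei: 10:25–11:40.
Single common window of 75 minutes.

75 minutes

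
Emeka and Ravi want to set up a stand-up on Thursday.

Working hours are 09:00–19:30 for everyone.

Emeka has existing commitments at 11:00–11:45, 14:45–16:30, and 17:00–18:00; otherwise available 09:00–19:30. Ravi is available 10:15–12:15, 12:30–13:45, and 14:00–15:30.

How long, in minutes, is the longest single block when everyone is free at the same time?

Emeka free within 09:00–19:30: 09:00–11:00, 11:45–14:45, 16:30–17:00, 18:00–19:30.
Emeka ∩ Ravi: 10:15–11:00, 11:45–12:15, 12:30–13:45, 14:00–14:45.
Common window lengths: 45, 30, 75, 45 min; longest is 75.

75 minutes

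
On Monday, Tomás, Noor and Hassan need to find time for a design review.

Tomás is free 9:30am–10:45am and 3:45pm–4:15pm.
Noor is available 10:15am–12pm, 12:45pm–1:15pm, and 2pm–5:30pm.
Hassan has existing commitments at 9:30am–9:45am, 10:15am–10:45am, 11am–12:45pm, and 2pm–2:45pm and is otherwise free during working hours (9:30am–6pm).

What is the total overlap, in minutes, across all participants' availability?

Hassan free within 09:30–18:00: 09:45–10:15, 10:45–11:00, 12:45–14:00, 14:45–18:00.
Tomás ∩ Noor: 10:15–10:45, 15:45–16:15.
Tomás ∩ Noor ∩ Hassan: 15:45–16:15.
Total common minutes: 30.

30 minutes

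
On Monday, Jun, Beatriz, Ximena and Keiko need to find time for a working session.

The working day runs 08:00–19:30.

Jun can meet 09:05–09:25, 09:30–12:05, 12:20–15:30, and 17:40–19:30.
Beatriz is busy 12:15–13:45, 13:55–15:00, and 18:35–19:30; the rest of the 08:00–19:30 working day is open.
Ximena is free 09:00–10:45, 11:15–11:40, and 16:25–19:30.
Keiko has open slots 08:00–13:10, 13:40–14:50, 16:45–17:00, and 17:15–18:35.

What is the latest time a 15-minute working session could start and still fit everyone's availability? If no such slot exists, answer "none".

Beatriz free within 08:00–19:30: 08:00–12:15, 13:45–13:55, 15:00–18:35.
Jun ∩ Beatriz: 09:05–09:25, 09:30–12:05, 13:45–13:55, 15:00–15:30, 17:40–18:35.
Jun ∩ Beatriz ∩ Ximena: 09:05–09:25, 09:30–10:45, 11:15–11:40, 17:40–18:35.
Jun ∩ Beatriz ∩ Ximena ∩ Keiko: 09:05–09:25, 09:30–10:45, 11:15–11:40, 17:40–18:35.
Windows ≥ 15 min: 09:05–09:25, 09:30–10:45, 11:15–11:40, 17:40–18:35.
Latest start in the last window 17:40–18:35 is 18:35 − 15 min = 18:20.

18:20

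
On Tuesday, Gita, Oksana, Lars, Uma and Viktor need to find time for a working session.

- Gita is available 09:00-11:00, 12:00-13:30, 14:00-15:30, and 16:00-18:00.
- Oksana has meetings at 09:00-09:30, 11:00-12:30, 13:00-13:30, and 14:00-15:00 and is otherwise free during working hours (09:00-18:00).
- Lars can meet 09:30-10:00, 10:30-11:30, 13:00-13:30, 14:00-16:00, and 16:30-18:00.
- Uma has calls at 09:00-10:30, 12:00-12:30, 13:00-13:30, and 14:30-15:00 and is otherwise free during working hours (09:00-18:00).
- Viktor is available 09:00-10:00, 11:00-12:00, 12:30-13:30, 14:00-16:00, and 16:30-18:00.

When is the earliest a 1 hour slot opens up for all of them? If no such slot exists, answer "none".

Oksana free within 09:00–18:00: 09:30–11:00, 12:30–13:00, 13:30–14:00, 15:00–18:00.
Uma free within 09:00–18:00: 10:30–12:00, 12:30–13:00, 13:30–14:30, 15:00–18:00.
Gita ∩ Oksana: 09:30–11:00, 12:30–13:00, 15:00–15:30, 16:00–18:00.
Gita ∩ Oksana ∩ Lars: 09:30–10:00, 10:30–11:00, 15:00–15:30, 16:30–18:00.
Gita ∩ Oksana ∩ Lars ∩ Uma: 10:30–11:00, 15:00–15:30, 16:30–18:00.
Gita ∩ Oksana ∩ Lars ∩ Uma ∩ Viktor: 15:00–15:30, 16:30–18:00.
Windows ≥ 60 min: 16:30–18:00.
Earliest such window starts at 16:30.

16:30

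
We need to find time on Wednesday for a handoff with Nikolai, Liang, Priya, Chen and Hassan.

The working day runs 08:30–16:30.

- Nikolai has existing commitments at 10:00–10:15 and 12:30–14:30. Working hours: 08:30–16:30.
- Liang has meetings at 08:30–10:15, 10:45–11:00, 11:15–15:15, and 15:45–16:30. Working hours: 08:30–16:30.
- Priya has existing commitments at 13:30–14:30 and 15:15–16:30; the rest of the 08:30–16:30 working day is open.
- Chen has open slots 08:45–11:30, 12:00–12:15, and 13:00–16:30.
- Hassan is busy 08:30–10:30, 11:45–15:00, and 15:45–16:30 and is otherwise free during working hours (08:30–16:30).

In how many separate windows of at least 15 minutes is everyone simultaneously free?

Nikolai free within 08:30–16:30: 08:30–10:00, 10:15–12:30, 14:30–16:30.
Liang free within 08:30–16:30: 10:15–10:45, 11:00–11:15, 15:15–15:45.
Priya free within 08:30–16:30: 08:30–13:30, 14:30–15:15.
Hassan free within 08:30–16:30: 10:30–11:45, 15:00–15:45.
Nikolai ∩ Liang: 10:15–10:45, 11:00–11:15, 15:15–15:45.
Nikolai ∩ Liang ∩ Priya: 10:15–10:45, 11:00–11:15.
Nikolai ∩ Liang ∩ Priya ∩ Chen: 10:15–10:45, 11:00–11:15.
Nikolai ∩ Liang ∩ Priya ∩ Chen ∩ Hassan: 10:30–10:45, 11:00–11:15.
Windows ≥ 15 min: 10:30–10:45, 11:00–11:15.
That's 2 windows.

2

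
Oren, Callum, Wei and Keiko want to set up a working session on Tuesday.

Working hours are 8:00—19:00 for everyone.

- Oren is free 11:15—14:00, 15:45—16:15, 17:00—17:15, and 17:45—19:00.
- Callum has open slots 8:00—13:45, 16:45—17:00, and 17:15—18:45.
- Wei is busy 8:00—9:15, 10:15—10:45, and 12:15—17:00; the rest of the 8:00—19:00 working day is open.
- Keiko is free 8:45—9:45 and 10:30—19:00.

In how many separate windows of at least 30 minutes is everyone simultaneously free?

2

Wei free within 08:00–19:00: 09:15–10:15, 10:45–12:15, 17:00–19:00.
Oren ∩ Callum: 11:15–13:45, 17:45–18:45.
Oren ∩ Callum ∩ Wei: 11:15–12:15, 17:45–18:45.
Oren ∩ Callum ∩ Wei ∩ Keiko: 11:15–12:15, 17:45–18:45.
Windows ≥ 30 min: 11:15–12:15, 17:45–18:45.
That's 2 windows.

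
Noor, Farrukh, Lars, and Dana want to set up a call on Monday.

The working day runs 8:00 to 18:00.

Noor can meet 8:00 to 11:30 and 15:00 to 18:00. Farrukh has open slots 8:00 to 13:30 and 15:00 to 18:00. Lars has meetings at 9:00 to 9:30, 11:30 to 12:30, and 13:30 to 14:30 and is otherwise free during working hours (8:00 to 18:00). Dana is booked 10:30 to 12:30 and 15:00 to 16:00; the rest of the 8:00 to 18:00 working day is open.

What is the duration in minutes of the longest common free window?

120 minutes

Lars free within 08:00–18:00: 08:00–09:00, 09:30–11:30, 12:30–13:30, 14:30–18:00.
Dana free within 08:00–18:00: 08:00–10:30, 12:30–15:00, 16:00–18:00.
Noor ∩ Farrukh: 08:00–11:30, 15:00–18:00.
Noor ∩ Farrukh ∩ Lars: 08:00–09:00, 09:30–11:30, 15:00–18:00.
Noor ∩ Farrukh ∩ Lars ∩ Dana: 08:00–09:00, 09:30–10:30, 16:00–18:00.
Common window lengths: 60, 60, 120 min; longest is 120.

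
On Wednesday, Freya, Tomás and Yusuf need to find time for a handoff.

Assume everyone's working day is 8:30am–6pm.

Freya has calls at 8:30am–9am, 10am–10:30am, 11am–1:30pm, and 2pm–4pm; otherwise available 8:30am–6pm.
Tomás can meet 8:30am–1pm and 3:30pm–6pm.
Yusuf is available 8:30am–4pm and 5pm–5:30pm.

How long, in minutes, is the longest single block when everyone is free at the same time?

Freya free within 08:30–18:00: 09:00–10:00, 10:30–11:00, 13:30–14:00, 16:00–18:00.
Freya ∩ Tomás: 09:00–10:00, 10:30–11:00, 16:00–18:00.
Freya ∩ Tomás ∩ Yusuf: 09:00–10:00, 10:30–11:00, 17:00–17:30.
Common window lengths: 60, 30, 30 min; longest is 60.

60 minutes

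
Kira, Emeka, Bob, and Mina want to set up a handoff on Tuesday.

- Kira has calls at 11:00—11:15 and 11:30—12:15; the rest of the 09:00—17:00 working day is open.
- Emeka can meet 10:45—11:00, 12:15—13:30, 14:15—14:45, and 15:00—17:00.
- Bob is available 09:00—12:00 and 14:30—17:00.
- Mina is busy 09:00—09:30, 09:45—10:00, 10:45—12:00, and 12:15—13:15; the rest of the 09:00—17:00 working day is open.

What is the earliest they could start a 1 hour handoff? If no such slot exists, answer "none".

Kira free within 09:00–17:00: 09:00–11:00, 11:15–11:30, 12:15–17:00.
Mina free within 09:00–17:00: 09:30–09:45, 10:00–10:45, 12:00–12:15, 13:15–17:00.
Kira ∩ Emeka: 10:45–11:00, 12:15–13:30, 14:15–14:45, 15:00–17:00.
Kira ∩ Emeka ∩ Bob: 10:45–11:00, 14:30–14:45, 15:00–17:00.
Kira ∩ Emeka ∩ Bob ∩ Mina: 14:30–14:45, 15:00–17:00.
Windows ≥ 60 min: 15:00–17:00.
Earliest such window starts at 15:00.

15:00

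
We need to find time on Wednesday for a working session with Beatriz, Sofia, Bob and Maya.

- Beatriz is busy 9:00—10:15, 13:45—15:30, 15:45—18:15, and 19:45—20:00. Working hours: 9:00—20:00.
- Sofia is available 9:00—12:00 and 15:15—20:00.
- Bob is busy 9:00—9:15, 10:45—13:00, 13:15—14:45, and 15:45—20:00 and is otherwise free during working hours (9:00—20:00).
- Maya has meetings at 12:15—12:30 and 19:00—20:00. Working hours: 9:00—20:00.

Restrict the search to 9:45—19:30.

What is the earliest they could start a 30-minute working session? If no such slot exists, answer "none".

10:15

Beatriz free within 09:00–20:00: 10:15–13:45, 15:30–15:45, 18:15–19:45.
Bob free within 09:00–20:00: 09:15–10:45, 13:00–13:15, 14:45–15:45.
Maya free within 09:00–20:00: 09:00–12:15, 12:30–19:00.
Beatriz ∩ Sofia: 10:15–12:00, 15:30–15:45, 18:15–19:45.
Beatriz ∩ Sofia ∩ Bob: 10:15–10:45, 15:30–15:45.
Beatriz ∩ Sofia ∩ Bob ∩ Maya: 10:15–10:45, 15:30–15:45.
Restricted to 09:45–19:30: 10:15–10:45, 15:30–15:45.
Windows ≥ 30 min: 10:15–10:45.
Earliest such window starts at 10:15.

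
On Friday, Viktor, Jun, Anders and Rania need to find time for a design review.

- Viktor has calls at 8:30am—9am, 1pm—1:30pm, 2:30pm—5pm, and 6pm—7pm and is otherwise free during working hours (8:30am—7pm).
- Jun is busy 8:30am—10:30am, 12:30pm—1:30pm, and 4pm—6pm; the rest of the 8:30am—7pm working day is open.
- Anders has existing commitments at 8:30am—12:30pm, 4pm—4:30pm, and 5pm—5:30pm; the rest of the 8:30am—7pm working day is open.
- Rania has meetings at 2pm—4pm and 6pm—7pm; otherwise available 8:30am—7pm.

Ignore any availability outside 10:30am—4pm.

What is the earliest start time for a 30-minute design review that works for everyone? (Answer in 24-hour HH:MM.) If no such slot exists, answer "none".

13:30

Viktor free within 08:30–19:00: 09:00–13:00, 13:30–14:30, 17:00–18:00.
Jun free within 08:30–19:00: 10:30–12:30, 13:30–16:00, 18:00–19:00.
Anders free within 08:30–19:00: 12:30–16:00, 16:30–17:00, 17:30–19:00.
Rania free within 08:30–19:00: 08:30–14:00, 16:00–18:00.
Viktor ∩ Jun: 10:30–12:30, 13:30–14:30.
Viktor ∩ Jun ∩ Anders: 13:30–14:30.
Viktor ∩ Jun ∩ Anders ∩ Rania: 13:30–14:00.
Restricted to 10:30–16:00: 13:30–14:00.
Windows ≥ 30 min: 13:30–14:00.
Earliest such window starts at 13:30.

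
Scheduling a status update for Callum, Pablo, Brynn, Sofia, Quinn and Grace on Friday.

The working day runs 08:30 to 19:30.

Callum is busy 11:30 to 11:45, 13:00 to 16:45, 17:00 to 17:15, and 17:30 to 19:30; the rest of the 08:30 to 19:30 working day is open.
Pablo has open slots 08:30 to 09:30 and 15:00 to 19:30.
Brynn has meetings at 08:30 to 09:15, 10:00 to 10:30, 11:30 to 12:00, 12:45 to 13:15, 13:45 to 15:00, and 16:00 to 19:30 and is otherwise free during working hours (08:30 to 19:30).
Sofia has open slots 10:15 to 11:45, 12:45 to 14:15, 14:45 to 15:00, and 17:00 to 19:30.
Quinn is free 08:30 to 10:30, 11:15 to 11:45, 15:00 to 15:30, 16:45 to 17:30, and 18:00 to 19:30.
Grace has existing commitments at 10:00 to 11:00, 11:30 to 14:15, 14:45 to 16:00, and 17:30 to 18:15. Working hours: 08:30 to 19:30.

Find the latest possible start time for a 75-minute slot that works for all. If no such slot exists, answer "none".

Callum free within 08:30–19:30: 08:30–11:30, 11:45–13:00, 16:45–17:00, 17:15–17:30.
Brynn free within 08:30–19:30: 09:15–10:00, 10:30–11:30, 12:00–12:45, 13:15–13:45, 15:00–16:00.
Grace free within 08:30–19:30: 08:30–10:00, 11:00–11:30, 14:15–14:45, 16:00–17:30, 18:15–19:30.
Callum ∩ Pablo: 08:30–09:30, 16:45–17:00, 17:15–17:30.
Callum ∩ Pablo ∩ Brynn: 09:15–09:30.
Callum ∩ Pablo ∩ Brynn ∩ Sofia: (none).
Callum ∩ Pablo ∩ Brynn ∩ Sofia ∩ Quinn: (none).
Callum ∩ Pablo ∩ Brynn ∩ Sofia ∩ Quinn ∩ Grace: (none).
Windows ≥ 75 min: (none).

none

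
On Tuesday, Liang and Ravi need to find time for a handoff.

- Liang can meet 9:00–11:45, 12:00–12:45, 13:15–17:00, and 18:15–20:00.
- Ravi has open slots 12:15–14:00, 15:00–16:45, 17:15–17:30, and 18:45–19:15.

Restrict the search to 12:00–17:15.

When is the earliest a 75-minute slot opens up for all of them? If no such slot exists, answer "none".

15:00

Liang ∩ Ravi: 12:15–12:45, 13:15–14:00, 15:00–16:45, 18:45–19:15.
Restricted to 12:00–17:15: 12:15–12:45, 13:15–14:00, 15:00–16:45.
Windows ≥ 75 min: 15:00–16:45.
Earliest such window starts at 15:00.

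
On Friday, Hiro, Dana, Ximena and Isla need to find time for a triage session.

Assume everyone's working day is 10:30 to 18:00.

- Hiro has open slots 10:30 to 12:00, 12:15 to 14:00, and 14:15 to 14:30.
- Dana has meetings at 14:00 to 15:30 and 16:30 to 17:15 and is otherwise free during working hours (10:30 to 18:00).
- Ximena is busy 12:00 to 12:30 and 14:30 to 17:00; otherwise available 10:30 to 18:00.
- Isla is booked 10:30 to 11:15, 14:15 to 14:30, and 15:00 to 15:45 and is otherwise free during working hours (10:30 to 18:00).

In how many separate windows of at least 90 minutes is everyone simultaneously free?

Dana free within 10:30–18:00: 10:30–14:00, 15:30–16:30, 17:15–18:00.
Ximena free within 10:30–18:00: 10:30–12:00, 12:30–14:30, 17:00–18:00.
Isla free within 10:30–18:00: 11:15–14:15, 14:30–15:00, 15:45–18:00.
Hiro ∩ Dana: 10:30–12:00, 12:15–14:00.
Hiro ∩ Dana ∩ Ximena: 10:30–12:00, 12:30–14:00.
Hiro ∩ Dana ∩ Ximena ∩ Isla: 11:15–12:00, 12:30–14:00.
Windows ≥ 90 min: 12:30–14:00.
That's 1 window.

1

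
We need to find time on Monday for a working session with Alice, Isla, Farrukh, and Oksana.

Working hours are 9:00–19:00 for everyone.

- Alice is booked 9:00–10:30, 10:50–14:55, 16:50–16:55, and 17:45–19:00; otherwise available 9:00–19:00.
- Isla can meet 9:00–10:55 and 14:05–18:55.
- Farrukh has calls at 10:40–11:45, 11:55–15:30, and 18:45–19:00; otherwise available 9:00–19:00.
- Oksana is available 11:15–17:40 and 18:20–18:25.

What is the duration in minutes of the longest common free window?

80 minutes

Alice free within 09:00–19:00: 10:30–10:50, 14:55–16:50, 16:55–17:45.
Farrukh free within 09:00–19:00: 09:00–10:40, 11:45–11:55, 15:30–18:45.
Alice ∩ Isla: 10:30–10:50, 14:55–16:50, 16:55–17:45.
Alice ∩ Isla ∩ Farrukh: 10:30–10:40, 15:30–16:50, 16:55–17:45.
Alice ∩ Isla ∩ Farrukh ∩ Oksana: 15:30–16:50, 16:55–17:40.
Common window lengths: 80, 45 min; longest is 80.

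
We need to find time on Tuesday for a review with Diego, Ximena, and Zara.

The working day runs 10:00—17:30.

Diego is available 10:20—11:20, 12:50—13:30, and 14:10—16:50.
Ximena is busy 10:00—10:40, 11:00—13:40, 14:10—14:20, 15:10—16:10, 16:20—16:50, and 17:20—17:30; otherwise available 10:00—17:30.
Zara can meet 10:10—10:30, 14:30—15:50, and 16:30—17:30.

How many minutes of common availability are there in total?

Ximena free within 10:00–17:30: 10:40–11:00, 13:40–14:10, 14:20–15:10, 16:10–16:20, 16:50–17:20.
Diego ∩ Ximena: 10:40–11:00, 14:20–15:10, 16:10–16:20.
Diego ∩ Ximena ∩ Zara: 14:30–15:10.
Total common minutes: 40.

40 minutes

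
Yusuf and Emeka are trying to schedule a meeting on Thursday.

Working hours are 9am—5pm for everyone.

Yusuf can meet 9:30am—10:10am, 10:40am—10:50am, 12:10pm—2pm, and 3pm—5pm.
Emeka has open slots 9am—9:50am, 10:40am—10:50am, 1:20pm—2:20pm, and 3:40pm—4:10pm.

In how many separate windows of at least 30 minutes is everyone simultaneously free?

Yusuf ∩ Emeka: 09:30–09:50, 10:40–10:50, 13:20–14:00, 15:40–16:10.
Windows ≥ 30 min: 13:20–14:00, 15:40–16:10.
That's 2 windows.

2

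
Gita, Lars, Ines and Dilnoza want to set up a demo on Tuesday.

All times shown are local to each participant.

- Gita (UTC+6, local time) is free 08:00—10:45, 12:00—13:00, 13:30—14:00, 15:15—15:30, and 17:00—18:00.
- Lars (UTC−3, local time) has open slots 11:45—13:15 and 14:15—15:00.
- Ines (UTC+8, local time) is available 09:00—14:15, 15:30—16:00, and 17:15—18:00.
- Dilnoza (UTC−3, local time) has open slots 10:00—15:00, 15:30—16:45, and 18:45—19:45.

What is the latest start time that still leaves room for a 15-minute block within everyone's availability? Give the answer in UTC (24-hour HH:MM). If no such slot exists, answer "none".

none

Gita → UTC: 02:00–04:45, 06:00–07:00, 07:30–08:00, 09:15–09:30, 11:00–12:00.
Lars → UTC: 14:45–16:15, 17:15–18:00.
Ines → UTC: 01:00–06:15, 07:30–08:00, 09:15–10:00.
Dilnoza → UTC: 13:00–18:00, 18:30–19:45, 21:45–22:45.
Gita ∩ Lars: (none).
Gita ∩ Lars ∩ Ines: (none).
Gita ∩ Lars ∩ Ines ∩ Dilnoza: (none).
Windows ≥ 15 min: (none).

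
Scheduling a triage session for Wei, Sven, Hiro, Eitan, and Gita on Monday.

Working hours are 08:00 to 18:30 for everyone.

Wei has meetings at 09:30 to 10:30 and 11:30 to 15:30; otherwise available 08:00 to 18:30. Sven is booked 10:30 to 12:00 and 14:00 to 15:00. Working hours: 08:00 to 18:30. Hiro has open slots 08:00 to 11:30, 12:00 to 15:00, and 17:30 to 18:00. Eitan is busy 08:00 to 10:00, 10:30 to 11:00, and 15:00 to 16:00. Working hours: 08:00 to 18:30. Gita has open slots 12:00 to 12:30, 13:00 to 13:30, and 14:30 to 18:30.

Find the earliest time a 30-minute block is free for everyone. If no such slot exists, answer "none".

17:30

Wei free within 08:00–18:30: 08:00–09:30, 10:30–11:30, 15:30–18:30.
Sven free within 08:00–18:30: 08:00–10:30, 12:00–14:00, 15:00–18:30.
Eitan free within 08:00–18:30: 10:00–10:30, 11:00–15:00, 16:00–18:30.
Wei ∩ Sven: 08:00–09:30, 15:30–18:30.
Wei ∩ Sven ∩ Hiro: 08:00–09:30, 17:30–18:00.
Wei ∩ Sven ∩ Hiro ∩ Eitan: 17:30–18:00.
Wei ∩ Sven ∩ Hiro ∩ Eitan ∩ Gita: 17:30–18:00.
Windows ≥ 30 min: 17:30–18:00.
Earliest such window starts at 17:30.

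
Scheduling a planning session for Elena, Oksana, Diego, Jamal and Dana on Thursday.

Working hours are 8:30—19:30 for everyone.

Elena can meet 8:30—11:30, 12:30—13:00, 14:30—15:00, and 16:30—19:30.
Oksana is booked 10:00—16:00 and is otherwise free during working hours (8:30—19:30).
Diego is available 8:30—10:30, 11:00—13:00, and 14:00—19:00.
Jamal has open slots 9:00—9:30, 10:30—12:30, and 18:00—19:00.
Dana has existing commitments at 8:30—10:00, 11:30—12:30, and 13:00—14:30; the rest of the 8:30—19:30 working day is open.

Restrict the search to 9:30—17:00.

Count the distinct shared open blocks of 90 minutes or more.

Oksana free within 08:30–19:30: 08:30–10:00, 16:00–19:30.
Dana free within 08:30–19:30: 10:00–11:30, 12:30–13:00, 14:30–19:30.
Elena ∩ Oksana: 08:30–10:00, 16:30–19:30.
Elena ∩ Oksana ∩ Diego: 08:30–10:00, 16:30–19:00.
Elena ∩ Oksana ∩ Diego ∩ Jamal: 09:00–09:30, 18:00–19:00.
Elena ∩ Oksana ∩ Diego ∩ Jamal ∩ Dana: 18:00–19:00.
Restricted to 09:30–17:00: (none).
Windows ≥ 90 min: (none).
That's 0 windows.

0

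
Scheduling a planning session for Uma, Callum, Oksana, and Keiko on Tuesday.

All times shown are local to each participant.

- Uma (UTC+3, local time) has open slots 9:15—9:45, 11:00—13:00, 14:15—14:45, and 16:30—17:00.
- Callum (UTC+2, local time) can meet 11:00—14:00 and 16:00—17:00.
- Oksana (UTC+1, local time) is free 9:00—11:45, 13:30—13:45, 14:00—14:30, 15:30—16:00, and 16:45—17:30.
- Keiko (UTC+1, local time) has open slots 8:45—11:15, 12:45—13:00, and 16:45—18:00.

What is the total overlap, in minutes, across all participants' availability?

60 minutes

Uma → UTC: 06:15–06:45, 08:00–10:00, 11:15–11:45, 13:30–14:00.
Callum → UTC: 09:00–12:00, 14:00–15:00.
Oksana → UTC: 08:00–10:45, 12:30–12:45, 13:00–13:30, 14:30–15:00, 15:45–16:30.
Keiko → UTC: 07:45–10:15, 11:45–12:00, 15:45–17:00.
Uma ∩ Callum: 09:00–10:00, 11:15–11:45.
Uma ∩ Callum ∩ Oksana: 09:00–10:00.
Uma ∩ Callum ∩ Oksana ∩ Keiko: 09:00–10:00.
Total common minutes: 60.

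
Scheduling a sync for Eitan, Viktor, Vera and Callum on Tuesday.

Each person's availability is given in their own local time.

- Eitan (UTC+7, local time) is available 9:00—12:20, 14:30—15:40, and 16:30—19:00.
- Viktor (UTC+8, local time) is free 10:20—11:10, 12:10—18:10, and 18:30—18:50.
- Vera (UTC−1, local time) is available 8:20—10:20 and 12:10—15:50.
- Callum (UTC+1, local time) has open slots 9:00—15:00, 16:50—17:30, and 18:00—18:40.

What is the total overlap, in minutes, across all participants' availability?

Eitan → UTC: 02:00–05:20, 07:30–08:40, 09:30–12:00.
Viktor → UTC: 02:20–03:10, 04:10–10:10, 10:30–10:50.
Vera → UTC: 09:20–11:20, 13:10–16:50.
Callum → UTC: 08:00–14:00, 15:50–16:30, 17:00–17:40.
Eitan ∩ Viktor: 02:20–03:10, 04:10–05:20, 07:30–08:40, 09:30–10:10, 10:30–10:50.
Eitan ∩ Viktor ∩ Vera: 09:30–10:10, 10:30–10:50.
Eitan ∩ Viktor ∩ Vera ∩ Callum: 09:30–10:10, 10:30–10:50.
Total common minutes: 40 + 20 = 60.

60 minutes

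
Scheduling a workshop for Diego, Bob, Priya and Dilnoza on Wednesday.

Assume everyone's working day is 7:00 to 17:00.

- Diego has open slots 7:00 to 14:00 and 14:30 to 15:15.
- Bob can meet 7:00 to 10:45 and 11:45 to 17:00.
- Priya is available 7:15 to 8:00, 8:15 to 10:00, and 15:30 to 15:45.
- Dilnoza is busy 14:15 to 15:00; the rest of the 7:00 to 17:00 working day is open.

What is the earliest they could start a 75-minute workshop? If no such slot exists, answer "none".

Dilnoza free within 07:00–17:00: 07:00–14:15, 15:00–17:00.
Diego ∩ Bob: 07:00–10:45, 11:45–14:00, 14:30–15:15.
Diego ∩ Bob ∩ Priya: 07:15–08:00, 08:15–10:00.
Diego ∩ Bob ∩ Priya ∩ Dilnoza: 07:15–08:00, 08:15–10:00.
Windows ≥ 75 min: 08:15–10:00.
Earliest such window starts at 08:15.

08:15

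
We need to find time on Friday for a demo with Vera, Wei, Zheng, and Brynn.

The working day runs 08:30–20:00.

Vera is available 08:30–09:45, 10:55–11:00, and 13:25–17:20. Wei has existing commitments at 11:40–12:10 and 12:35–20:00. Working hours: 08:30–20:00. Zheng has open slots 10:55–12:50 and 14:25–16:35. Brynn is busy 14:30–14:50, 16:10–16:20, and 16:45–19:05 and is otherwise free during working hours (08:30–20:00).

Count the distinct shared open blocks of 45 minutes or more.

0

Wei free within 08:30–20:00: 08:30–11:40, 12:10–12:35.
Brynn free within 08:30–20:00: 08:30–14:30, 14:50–16:10, 16:20–16:45, 19:05–20:00.
Vera ∩ Wei: 08:30–09:45, 10:55–11:00.
Vera ∩ Wei ∩ Zheng: 10:55–11:00.
Vera ∩ Wei ∩ Zheng ∩ Brynn: 10:55–11:00.
Windows ≥ 45 min: (none).
That's 0 windows.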